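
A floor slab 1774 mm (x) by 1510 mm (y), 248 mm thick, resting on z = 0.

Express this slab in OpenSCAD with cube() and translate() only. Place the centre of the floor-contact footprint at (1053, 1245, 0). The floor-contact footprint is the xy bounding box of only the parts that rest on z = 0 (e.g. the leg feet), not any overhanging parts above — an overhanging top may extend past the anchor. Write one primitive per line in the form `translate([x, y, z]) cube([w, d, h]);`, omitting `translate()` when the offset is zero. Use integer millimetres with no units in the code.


translate([166, 490, 0]) cube([1774, 1510, 248]);


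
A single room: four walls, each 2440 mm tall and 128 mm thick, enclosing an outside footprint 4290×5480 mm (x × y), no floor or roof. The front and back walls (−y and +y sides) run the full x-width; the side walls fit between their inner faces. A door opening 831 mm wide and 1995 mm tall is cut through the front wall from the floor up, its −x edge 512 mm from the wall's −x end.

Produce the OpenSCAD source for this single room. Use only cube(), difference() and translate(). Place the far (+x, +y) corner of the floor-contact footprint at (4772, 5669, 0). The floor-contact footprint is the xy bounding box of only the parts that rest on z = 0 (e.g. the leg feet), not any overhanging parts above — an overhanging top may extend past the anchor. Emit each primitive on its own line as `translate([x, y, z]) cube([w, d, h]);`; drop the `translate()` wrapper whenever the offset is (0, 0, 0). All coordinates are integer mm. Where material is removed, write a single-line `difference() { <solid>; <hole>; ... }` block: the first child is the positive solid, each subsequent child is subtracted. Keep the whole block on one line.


difference() { translate([482, 189, 0]) cube([4290, 128, 2440]); translate([994, 189, 0]) cube([831, 128, 1995]); }
translate([482, 5541, 0]) cube([4290, 128, 2440]);
translate([482, 317, 0]) cube([128, 5224, 2440]);
translate([4644, 317, 0]) cube([128, 5224, 2440]);


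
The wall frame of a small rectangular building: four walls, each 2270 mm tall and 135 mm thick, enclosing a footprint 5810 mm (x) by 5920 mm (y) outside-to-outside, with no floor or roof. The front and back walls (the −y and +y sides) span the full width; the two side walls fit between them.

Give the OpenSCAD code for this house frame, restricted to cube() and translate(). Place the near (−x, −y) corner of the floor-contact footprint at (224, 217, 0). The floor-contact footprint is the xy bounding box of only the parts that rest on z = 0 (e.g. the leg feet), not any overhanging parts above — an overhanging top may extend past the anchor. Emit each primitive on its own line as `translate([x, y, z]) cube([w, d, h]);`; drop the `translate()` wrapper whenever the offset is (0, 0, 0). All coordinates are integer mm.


translate([224, 217, 0]) cube([5810, 135, 2270]);
translate([224, 6002, 0]) cube([5810, 135, 2270]);
translate([224, 352, 0]) cube([135, 5650, 2270]);
translate([5899, 352, 0]) cube([135, 5650, 2270]);


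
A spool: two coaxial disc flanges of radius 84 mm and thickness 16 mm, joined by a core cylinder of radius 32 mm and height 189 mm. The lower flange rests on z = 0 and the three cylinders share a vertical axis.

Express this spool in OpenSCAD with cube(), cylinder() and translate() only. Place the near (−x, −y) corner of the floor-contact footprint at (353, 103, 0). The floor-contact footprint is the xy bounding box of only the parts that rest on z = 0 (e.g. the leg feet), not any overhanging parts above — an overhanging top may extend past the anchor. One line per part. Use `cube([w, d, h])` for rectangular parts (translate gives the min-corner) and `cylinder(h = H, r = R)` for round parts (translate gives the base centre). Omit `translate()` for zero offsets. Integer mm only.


translate([437, 187, 0]) cylinder(h = 16, r = 84);
translate([437, 187, 16]) cylinder(h = 189, r = 32);
translate([437, 187, 205]) cylinder(h = 16, r = 84);


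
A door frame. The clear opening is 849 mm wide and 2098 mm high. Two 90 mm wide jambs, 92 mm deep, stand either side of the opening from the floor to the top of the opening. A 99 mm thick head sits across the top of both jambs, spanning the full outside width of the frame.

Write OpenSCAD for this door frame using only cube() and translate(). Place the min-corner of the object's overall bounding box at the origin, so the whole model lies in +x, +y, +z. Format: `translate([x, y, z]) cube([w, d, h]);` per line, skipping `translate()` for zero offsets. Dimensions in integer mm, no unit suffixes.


cube([90, 92, 2098]);
translate([939, 0, 0]) cube([90, 92, 2098]);
translate([0, 0, 2098]) cube([1029, 92, 99]);


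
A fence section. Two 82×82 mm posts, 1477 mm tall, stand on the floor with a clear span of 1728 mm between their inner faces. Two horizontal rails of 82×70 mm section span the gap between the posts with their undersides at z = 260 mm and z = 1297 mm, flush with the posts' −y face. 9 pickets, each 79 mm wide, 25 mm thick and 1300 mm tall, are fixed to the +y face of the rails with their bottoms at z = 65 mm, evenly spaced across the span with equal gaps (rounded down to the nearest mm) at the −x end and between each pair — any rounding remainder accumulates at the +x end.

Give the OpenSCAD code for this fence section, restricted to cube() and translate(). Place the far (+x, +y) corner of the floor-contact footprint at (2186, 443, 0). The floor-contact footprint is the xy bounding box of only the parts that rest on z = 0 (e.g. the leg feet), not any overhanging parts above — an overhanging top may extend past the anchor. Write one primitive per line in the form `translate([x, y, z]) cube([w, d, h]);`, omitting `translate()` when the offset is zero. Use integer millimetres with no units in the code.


translate([294, 361, 0]) cube([82, 82, 1477]);
translate([2104, 361, 0]) cube([82, 82, 1477]);
translate([376, 361, 260]) cube([1728, 82, 70]);
translate([376, 361, 1297]) cube([1728, 82, 70]);
translate([477, 443, 65]) cube([79, 25, 1300]);
translate([657, 443, 65]) cube([79, 25, 1300]);
translate([837, 443, 65]) cube([79, 25, 1300]);
translate([1017, 443, 65]) cube([79, 25, 1300]);
translate([1197, 443, 65]) cube([79, 25, 1300]);
translate([1377, 443, 65]) cube([79, 25, 1300]);
translate([1557, 443, 65]) cube([79, 25, 1300]);
translate([1737, 443, 65]) cube([79, 25, 1300]);
translate([1917, 443, 65]) cube([79, 25, 1300]);


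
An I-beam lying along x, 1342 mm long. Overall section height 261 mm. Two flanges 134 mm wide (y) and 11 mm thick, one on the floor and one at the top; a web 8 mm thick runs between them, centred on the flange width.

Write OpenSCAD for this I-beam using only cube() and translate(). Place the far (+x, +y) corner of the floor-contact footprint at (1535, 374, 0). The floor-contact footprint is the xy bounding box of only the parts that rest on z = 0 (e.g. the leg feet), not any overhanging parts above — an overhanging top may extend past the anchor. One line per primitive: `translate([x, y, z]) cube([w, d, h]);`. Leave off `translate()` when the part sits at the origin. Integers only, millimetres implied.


translate([193, 240, 0]) cube([1342, 134, 11]);
translate([193, 303, 11]) cube([1342, 8, 239]);
translate([193, 240, 250]) cube([1342, 134, 11]);


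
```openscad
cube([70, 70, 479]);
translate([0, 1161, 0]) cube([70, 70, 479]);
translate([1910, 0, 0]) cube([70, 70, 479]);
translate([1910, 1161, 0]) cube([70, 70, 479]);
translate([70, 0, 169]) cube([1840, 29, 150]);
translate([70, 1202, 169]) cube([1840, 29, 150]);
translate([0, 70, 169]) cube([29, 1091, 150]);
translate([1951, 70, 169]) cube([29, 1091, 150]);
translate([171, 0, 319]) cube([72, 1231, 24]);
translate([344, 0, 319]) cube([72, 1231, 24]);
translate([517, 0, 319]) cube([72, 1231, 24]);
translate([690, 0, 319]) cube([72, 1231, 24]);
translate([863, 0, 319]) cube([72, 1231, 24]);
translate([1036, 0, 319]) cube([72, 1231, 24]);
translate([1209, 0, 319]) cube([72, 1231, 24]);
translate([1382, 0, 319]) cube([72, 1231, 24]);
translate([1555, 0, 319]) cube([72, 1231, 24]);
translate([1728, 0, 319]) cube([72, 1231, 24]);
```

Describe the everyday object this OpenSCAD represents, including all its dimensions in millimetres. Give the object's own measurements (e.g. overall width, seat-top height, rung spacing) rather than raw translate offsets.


A bed frame 1980 mm long (x) by 1231 mm wide (y). Four 70×70 mm corner posts, 479 mm tall, at the corners of the footprint. Four rails of 29 mm thickness and 150 mm height run between adjacent posts with their undersides at z = 169 mm, their outer faces flush with the outside of the frame (the two x-running rails run between the posts' inner faces; the two y-running rails run between the posts' inner faces). 10 slats, each 72 mm wide (x) and 24 mm thick, lie across the top of the two x-running rails, running the full 1231 mm width of the frame in y; along x they sit between the end posts with a 101 mm gap after the −x posts and between neighbouring slats, leaving 110 mm before the +x posts.


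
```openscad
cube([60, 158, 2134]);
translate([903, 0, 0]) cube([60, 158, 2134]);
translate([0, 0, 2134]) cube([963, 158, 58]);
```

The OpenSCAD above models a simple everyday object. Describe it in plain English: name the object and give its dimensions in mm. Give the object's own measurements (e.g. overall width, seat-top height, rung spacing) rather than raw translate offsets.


A door frame. The clear opening is 843 mm wide and 2134 mm high. Two 60 mm wide jambs, 158 mm deep, stand either side of the opening from the floor to the top of the opening. A 58 mm thick head sits across the top of both jambs, spanning the full outside width of the frame.


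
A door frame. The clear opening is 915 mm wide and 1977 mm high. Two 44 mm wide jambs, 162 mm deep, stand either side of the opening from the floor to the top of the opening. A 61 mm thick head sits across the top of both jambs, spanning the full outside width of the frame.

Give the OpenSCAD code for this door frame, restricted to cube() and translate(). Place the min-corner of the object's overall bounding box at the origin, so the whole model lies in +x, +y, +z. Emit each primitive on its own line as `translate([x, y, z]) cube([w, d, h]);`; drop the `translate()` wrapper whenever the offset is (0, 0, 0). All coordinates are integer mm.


cube([44, 162, 1977]);
translate([959, 0, 0]) cube([44, 162, 1977]);
translate([0, 0, 1977]) cube([1003, 162, 61]);


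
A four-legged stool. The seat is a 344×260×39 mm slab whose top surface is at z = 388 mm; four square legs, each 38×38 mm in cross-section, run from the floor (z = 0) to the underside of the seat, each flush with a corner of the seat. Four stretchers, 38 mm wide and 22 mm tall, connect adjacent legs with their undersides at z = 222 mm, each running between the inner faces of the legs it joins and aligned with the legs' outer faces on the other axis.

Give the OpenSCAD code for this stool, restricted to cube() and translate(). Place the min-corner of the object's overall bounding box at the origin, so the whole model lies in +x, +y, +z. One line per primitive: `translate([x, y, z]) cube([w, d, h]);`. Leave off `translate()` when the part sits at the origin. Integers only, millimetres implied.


// leg_h = 388 - 39 = 349
// stretcher span = 344 - 2*38 = 268
translate([0, 0, 349]) cube([344, 260, 39]);
cube([38, 38, 349]);
translate([306, 0, 0]) cube([38, 38, 349]);
translate([0, 222, 0]) cube([38, 38, 349]);
translate([306, 222, 0]) cube([38, 38, 349]);
translate([38, 0, 222]) cube([268, 38, 22]);
translate([38, 222, 222]) cube([268, 38, 22]);
translate([0, 38, 222]) cube([38, 184, 22]);
translate([306, 38, 222]) cube([38, 184, 22]);


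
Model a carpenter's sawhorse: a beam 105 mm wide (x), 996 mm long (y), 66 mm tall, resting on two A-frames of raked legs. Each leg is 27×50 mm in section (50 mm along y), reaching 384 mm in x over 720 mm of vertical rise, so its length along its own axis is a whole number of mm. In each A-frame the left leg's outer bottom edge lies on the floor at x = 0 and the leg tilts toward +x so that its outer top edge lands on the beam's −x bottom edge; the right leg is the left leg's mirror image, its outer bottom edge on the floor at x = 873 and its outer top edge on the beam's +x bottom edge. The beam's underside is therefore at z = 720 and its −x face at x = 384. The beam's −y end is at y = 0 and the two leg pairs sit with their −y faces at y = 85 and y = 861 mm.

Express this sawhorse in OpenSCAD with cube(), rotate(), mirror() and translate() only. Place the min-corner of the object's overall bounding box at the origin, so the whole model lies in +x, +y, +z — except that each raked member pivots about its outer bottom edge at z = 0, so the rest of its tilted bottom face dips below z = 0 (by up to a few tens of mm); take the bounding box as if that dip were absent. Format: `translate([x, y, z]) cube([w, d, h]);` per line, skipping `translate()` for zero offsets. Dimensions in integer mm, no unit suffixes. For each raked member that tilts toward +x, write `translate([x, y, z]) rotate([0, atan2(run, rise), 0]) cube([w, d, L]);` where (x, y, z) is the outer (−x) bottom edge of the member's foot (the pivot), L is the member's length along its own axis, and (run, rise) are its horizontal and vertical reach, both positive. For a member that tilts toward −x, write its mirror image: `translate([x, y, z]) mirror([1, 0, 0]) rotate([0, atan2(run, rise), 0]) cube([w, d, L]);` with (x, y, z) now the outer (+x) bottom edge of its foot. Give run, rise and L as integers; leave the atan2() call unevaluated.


translate([384, 0, 720]) cube([105, 996, 66]);
translate([0, 85, 0]) rotate([0, atan2(384, 720), 0]) cube([27, 50, 816]);
translate([873, 85, 0]) mirror([1, 0, 0]) rotate([0, atan2(384, 720), 0]) cube([27, 50, 816]);
translate([0, 861, 0]) rotate([0, atan2(384, 720), 0]) cube([27, 50, 816]);
translate([873, 861, 0]) mirror([1, 0, 0]) rotate([0, atan2(384, 720), 0]) cube([27, 50, 816]);


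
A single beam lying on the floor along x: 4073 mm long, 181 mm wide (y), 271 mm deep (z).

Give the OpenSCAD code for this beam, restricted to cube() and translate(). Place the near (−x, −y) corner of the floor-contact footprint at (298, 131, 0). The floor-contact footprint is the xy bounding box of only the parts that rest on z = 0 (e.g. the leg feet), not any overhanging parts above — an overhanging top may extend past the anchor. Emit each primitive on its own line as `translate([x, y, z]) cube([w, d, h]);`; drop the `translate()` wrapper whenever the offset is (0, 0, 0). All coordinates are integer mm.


translate([298, 131, 0]) cube([4073, 181, 271]);


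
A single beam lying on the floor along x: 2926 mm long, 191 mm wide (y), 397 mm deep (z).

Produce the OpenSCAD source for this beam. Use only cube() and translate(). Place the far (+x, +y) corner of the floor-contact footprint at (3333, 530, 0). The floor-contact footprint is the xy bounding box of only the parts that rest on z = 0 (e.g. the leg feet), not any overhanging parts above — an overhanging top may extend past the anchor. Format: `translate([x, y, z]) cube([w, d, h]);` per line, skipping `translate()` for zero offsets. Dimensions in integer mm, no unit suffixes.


translate([407, 339, 0]) cube([2926, 191, 397]);


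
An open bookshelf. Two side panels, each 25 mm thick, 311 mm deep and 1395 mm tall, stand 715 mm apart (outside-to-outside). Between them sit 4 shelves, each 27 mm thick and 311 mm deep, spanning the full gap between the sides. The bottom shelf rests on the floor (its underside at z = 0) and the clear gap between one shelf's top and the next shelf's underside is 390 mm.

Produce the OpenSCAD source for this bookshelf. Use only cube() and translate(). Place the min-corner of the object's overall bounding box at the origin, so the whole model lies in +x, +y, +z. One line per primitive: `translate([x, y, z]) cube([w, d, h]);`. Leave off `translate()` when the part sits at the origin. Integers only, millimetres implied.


cube([25, 311, 1395]);
translate([690, 0, 0]) cube([25, 311, 1395]);
translate([25, 0, 0]) cube([665, 311, 27]);
translate([25, 0, 417]) cube([665, 311, 27]);
translate([25, 0, 834]) cube([665, 311, 27]);
translate([25, 0, 1251]) cube([665, 311, 27]);


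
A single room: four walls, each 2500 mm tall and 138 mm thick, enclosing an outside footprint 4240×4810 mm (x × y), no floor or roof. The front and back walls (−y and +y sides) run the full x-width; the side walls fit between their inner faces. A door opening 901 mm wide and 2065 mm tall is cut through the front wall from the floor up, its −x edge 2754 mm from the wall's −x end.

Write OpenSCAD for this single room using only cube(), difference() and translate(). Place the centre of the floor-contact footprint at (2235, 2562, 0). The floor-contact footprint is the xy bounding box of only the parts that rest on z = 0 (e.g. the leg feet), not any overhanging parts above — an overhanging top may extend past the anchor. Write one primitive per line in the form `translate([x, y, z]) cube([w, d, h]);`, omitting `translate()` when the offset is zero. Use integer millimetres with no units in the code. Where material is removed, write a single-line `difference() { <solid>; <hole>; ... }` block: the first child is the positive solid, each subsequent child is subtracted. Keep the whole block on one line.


difference() { translate([115, 157, 0]) cube([4240, 138, 2500]); translate([2869, 157, 0]) cube([901, 138, 2065]); }
translate([115, 4829, 0]) cube([4240, 138, 2500]);
translate([115, 295, 0]) cube([138, 4534, 2500]);
translate([4217, 295, 0]) cube([138, 4534, 2500]);


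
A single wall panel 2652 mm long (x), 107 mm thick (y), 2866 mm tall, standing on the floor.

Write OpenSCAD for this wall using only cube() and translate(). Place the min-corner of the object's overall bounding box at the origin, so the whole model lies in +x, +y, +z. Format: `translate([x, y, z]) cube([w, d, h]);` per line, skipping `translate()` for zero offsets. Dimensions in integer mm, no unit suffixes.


cube([2652, 107, 2866]);


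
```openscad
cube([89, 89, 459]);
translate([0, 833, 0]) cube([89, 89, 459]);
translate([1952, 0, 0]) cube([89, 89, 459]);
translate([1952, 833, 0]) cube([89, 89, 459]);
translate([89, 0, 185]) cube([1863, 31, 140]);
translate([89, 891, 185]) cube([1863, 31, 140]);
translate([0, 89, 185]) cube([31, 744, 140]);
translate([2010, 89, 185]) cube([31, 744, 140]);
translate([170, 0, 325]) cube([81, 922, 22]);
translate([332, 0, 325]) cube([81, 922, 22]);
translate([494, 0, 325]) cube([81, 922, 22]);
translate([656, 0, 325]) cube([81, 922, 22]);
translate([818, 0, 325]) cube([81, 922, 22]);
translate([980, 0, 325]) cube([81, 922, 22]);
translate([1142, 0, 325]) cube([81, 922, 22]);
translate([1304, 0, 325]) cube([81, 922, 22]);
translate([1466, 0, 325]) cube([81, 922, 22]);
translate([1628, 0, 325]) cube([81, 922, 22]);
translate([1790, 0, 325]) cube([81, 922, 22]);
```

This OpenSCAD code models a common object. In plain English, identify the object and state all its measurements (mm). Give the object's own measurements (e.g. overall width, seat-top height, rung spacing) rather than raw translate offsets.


A bed frame 2041 mm long (x) by 922 mm wide (y). Four 89×89 mm corner posts, 459 mm tall, at the corners of the footprint. Four rails of 31 mm thickness and 140 mm height run between adjacent posts with their undersides at z = 185 mm, their outer faces flush with the outside of the frame (the two x-running rails run between the posts' inner faces; the two y-running rails run between the posts' inner faces). 11 slats, each 81 mm wide (x) and 22 mm thick, lie across the top of the two x-running rails, running the full 922 mm width of the frame in y; along x they sit between the end posts with a 81 mm gap after the −x posts and between neighbouring slats and before the +x posts.


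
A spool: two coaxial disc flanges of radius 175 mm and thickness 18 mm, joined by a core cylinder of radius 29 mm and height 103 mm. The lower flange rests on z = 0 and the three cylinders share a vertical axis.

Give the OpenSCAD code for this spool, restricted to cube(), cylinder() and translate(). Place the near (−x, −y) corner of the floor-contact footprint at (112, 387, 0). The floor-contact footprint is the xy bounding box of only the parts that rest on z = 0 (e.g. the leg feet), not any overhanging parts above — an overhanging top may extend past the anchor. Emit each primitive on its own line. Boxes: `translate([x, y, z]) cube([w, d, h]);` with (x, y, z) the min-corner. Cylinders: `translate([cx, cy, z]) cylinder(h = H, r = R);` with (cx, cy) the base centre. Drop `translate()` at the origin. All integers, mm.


translate([287, 562, 0]) cylinder(h = 18, r = 175);
translate([287, 562, 18]) cylinder(h = 103, r = 29);
translate([287, 562, 121]) cylinder(h = 18, r = 175);


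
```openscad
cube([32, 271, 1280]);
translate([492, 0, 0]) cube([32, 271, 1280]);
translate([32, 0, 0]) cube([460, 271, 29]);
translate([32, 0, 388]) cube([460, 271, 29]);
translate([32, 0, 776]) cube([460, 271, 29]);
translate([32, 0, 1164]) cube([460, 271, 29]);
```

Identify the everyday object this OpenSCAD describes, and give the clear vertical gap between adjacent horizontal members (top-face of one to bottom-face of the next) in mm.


A bookshelf. The clear shelf gap is 359 mm.

Two tall side panels with 4 horizontal boards between them — a bookshelf. The first two shelf undersides are at z = 0 and z = 388; with shelf thickness 29, the clear gap is 388 − 0 − 29 = 359 mm.


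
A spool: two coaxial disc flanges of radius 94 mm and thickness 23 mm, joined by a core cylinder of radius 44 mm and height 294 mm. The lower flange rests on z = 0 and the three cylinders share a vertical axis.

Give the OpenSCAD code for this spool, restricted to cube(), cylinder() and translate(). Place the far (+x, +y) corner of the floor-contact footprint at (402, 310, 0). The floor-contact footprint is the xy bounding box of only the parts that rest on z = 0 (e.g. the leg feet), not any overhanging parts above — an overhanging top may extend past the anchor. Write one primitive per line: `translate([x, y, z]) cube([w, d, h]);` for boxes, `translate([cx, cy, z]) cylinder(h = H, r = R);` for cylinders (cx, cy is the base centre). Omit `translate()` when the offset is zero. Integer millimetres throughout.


translate([308, 216, 0]) cylinder(h = 23, r = 94);
translate([308, 216, 23]) cylinder(h = 294, r = 44);
translate([308, 216, 317]) cylinder(h = 23, r = 94);


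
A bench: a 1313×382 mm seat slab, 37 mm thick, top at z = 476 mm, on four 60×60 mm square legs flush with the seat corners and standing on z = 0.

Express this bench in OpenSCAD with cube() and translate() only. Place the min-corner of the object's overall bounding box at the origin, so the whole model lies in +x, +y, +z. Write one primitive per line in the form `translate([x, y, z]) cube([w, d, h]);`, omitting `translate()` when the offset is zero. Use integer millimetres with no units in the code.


translate([0, 0, 439]) cube([1313, 382, 37]);
cube([60, 60, 439]);
translate([0, 322, 0]) cube([60, 60, 439]);
translate([1253, 0, 0]) cube([60, 60, 439]);
translate([1253, 322, 0]) cube([60, 60, 439]);


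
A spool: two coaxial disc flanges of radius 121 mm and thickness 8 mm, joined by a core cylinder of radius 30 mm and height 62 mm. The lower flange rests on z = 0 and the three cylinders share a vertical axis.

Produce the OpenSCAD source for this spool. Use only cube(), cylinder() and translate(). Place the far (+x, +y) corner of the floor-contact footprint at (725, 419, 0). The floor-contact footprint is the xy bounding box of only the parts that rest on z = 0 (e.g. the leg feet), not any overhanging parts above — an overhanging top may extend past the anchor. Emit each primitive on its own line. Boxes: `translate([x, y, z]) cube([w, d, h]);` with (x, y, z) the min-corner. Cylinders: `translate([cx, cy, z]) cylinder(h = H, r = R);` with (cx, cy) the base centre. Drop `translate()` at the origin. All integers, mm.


translate([604, 298, 0]) cylinder(h = 8, r = 121);
translate([604, 298, 8]) cylinder(h = 62, r = 30);
translate([604, 298, 70]) cylinder(h = 8, r = 121);


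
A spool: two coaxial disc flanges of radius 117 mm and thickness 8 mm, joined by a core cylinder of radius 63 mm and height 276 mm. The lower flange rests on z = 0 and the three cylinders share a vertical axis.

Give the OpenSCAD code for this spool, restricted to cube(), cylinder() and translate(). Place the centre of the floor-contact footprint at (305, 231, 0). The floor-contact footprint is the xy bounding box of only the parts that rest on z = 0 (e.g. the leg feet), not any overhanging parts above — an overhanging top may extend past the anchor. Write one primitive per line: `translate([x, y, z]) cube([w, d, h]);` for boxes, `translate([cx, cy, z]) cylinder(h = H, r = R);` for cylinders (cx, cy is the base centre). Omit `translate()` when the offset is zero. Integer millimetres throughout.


translate([305, 231, 0]) cylinder(h = 8, r = 117);
translate([305, 231, 8]) cylinder(h = 276, r = 63);
translate([305, 231, 284]) cylinder(h = 8, r = 117);


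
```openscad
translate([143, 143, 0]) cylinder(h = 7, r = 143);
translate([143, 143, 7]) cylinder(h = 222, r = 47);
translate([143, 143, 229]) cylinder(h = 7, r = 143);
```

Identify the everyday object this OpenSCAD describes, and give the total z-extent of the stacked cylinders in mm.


A spool. The overall height is 236 mm.

Three coaxial cylinders, large–small–large — a spool. Two 7 mm flanges and a 222 mm core give 7 + 222 + 7 = 236 mm.


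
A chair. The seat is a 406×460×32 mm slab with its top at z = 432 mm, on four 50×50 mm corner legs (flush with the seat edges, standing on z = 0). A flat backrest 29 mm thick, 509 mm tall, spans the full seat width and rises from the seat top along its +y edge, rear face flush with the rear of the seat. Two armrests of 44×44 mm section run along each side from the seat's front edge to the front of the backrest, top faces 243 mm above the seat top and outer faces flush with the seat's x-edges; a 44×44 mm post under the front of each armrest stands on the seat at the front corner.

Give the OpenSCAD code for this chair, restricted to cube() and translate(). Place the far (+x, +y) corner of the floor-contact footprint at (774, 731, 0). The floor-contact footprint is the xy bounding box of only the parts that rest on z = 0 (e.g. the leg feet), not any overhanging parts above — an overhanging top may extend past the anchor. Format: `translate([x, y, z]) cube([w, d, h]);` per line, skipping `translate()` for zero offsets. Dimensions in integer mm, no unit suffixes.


// leg_h = 432 - 32 = 400
// arm post h = 243 - 44 = 199
translate([368, 271, 400]) cube([406, 460, 32]);
translate([368, 271, 0]) cube([50, 50, 400]);
translate([724, 271, 0]) cube([50, 50, 400]);
translate([368, 681, 0]) cube([50, 50, 400]);
translate([724, 681, 0]) cube([50, 50, 400]);
translate([368, 702, 432]) cube([406, 29, 509]);
translate([368, 271, 631]) cube([44, 431, 44]);
translate([730, 271, 631]) cube([44, 431, 44]);
translate([368, 271, 432]) cube([44, 44, 199]);
translate([730, 271, 432]) cube([44, 44, 199]);


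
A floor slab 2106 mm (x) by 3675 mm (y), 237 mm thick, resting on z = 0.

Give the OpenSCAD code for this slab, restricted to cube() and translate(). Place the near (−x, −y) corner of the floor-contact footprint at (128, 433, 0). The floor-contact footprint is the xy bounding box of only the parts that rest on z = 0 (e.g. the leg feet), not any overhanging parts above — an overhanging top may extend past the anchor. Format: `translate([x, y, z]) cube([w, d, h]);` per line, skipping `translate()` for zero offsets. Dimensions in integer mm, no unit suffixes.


translate([128, 433, 0]) cube([2106, 3675, 237]);


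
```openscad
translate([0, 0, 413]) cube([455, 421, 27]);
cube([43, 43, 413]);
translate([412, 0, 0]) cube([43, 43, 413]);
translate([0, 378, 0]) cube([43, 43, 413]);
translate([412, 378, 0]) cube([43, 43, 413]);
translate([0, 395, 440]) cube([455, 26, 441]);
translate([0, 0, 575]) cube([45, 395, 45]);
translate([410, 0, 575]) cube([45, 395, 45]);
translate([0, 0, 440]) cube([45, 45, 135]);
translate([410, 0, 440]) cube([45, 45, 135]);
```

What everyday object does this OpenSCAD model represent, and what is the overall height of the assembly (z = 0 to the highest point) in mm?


A chair. The overall height is 881 mm.

A slab on four corner posts with a tall panel at the back — a chair. The seat slab sits at z = 413 with thickness 27, and the 441 mm backrest starts at the seat top, so the overall height is 413 + 27 + 441 = 881 mm.


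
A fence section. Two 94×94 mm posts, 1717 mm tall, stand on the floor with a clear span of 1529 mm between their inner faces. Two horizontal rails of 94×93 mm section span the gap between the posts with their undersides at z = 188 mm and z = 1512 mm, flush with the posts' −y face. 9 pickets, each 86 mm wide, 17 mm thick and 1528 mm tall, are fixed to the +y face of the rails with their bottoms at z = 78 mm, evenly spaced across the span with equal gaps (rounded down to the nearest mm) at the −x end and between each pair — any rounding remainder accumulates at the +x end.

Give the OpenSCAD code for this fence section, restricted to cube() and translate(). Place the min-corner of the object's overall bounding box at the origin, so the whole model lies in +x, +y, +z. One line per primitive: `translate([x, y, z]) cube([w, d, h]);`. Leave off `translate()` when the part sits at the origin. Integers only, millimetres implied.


cube([94, 94, 1717]);
translate([1623, 0, 0]) cube([94, 94, 1717]);
translate([94, 0, 188]) cube([1529, 94, 93]);
translate([94, 0, 1512]) cube([1529, 94, 93]);
translate([169, 94, 78]) cube([86, 17, 1528]);
translate([330, 94, 78]) cube([86, 17, 1528]);
translate([491, 94, 78]) cube([86, 17, 1528]);
translate([652, 94, 78]) cube([86, 17, 1528]);
translate([813, 94, 78]) cube([86, 17, 1528]);
translate([974, 94, 78]) cube([86, 17, 1528]);
translate([1135, 94, 78]) cube([86, 17, 1528]);
translate([1296, 94, 78]) cube([86, 17, 1528]);
translate([1457, 94, 78]) cube([86, 17, 1528]);


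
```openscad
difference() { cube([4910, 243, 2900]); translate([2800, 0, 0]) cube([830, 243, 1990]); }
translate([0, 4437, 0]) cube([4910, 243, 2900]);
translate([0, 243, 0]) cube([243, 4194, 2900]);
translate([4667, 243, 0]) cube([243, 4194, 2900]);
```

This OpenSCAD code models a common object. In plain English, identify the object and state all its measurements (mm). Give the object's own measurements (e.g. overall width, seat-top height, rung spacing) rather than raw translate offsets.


A single room: four walls, each 2900 mm tall and 243 mm thick, enclosing an outside footprint 4910×4680 mm (x × y), no floor or roof. The front and back walls (−y and +y sides) run the full x-width; the side walls fit between their inner faces. A door opening 830 mm wide and 1990 mm tall is cut through the front wall from the floor up, its −x edge 2800 mm from the wall's −x end.


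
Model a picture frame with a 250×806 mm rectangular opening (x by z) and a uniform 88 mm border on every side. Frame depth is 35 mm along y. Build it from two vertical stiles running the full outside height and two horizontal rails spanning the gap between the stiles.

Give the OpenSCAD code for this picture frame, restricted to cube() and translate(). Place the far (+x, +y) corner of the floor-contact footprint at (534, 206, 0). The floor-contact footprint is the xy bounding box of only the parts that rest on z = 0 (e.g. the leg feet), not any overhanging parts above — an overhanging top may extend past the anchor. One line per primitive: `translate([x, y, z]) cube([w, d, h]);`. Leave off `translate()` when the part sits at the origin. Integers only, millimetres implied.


translate([108, 171, 0]) cube([88, 35, 982]);
translate([446, 171, 0]) cube([88, 35, 982]);
translate([196, 171, 0]) cube([250, 35, 88]);
translate([196, 171, 894]) cube([250, 35, 88]);


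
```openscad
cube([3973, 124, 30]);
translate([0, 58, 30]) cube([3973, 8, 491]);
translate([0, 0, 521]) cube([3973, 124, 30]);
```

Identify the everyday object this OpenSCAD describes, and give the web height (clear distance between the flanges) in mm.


An I-beam. The web height is 491 mm.

Two wide flanges with a thin centred web — an I-beam. Overall 551 mm minus two 30 mm flanges gives a web of 551 − 2·30 = 491 mm.


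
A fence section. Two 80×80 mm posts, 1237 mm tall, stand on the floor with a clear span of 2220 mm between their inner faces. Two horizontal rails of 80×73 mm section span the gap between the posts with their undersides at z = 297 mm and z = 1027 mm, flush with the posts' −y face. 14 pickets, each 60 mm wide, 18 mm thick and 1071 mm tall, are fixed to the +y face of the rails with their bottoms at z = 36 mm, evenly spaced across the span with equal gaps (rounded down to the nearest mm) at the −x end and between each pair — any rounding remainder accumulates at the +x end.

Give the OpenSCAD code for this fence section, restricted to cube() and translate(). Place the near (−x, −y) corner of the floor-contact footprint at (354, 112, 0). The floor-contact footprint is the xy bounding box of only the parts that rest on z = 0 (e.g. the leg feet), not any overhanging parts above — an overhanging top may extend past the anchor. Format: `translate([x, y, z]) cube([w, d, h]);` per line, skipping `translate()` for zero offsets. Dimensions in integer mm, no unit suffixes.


translate([354, 112, 0]) cube([80, 80, 1237]);
translate([2654, 112, 0]) cube([80, 80, 1237]);
translate([434, 112, 297]) cube([2220, 80, 73]);
translate([434, 112, 1027]) cube([2220, 80, 73]);
translate([526, 192, 36]) cube([60, 18, 1071]);
translate([678, 192, 36]) cube([60, 18, 1071]);
translate([830, 192, 36]) cube([60, 18, 1071]);
translate([982, 192, 36]) cube([60, 18, 1071]);
translate([1134, 192, 36]) cube([60, 18, 1071]);
translate([1286, 192, 36]) cube([60, 18, 1071]);
translate([1438, 192, 36]) cube([60, 18, 1071]);
translate([1590, 192, 36]) cube([60, 18, 1071]);
translate([1742, 192, 36]) cube([60, 18, 1071]);
translate([1894, 192, 36]) cube([60, 18, 1071]);
translate([2046, 192, 36]) cube([60, 18, 1071]);
translate([2198, 192, 36]) cube([60, 18, 1071]);
translate([2350, 192, 36]) cube([60, 18, 1071]);
translate([2502, 192, 36]) cube([60, 18, 1071]);


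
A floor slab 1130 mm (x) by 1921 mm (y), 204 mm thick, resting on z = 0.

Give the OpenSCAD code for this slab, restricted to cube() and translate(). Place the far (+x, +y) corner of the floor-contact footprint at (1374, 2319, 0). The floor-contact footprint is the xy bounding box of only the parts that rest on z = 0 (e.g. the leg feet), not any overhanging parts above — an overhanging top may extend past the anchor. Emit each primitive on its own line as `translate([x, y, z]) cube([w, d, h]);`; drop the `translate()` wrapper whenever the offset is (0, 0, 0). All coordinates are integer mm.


translate([244, 398, 0]) cube([1130, 1921, 204]);


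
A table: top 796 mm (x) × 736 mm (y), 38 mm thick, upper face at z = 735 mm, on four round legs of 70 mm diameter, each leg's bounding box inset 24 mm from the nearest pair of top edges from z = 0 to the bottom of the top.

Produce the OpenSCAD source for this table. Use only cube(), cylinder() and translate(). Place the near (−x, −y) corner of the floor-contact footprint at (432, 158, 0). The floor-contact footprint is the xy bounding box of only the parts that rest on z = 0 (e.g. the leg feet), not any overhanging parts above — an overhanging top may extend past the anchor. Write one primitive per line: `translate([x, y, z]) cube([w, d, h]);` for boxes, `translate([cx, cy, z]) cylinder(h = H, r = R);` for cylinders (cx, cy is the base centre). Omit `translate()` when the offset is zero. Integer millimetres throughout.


translate([408, 134, 697]) cube([796, 736, 38]);
translate([467, 193, 0]) cylinder(h = 697, r = 35);
translate([1145, 193, 0]) cylinder(h = 697, r = 35);
translate([467, 811, 0]) cylinder(h = 697, r = 35);
translate([1145, 811, 0]) cylinder(h = 697, r = 35);


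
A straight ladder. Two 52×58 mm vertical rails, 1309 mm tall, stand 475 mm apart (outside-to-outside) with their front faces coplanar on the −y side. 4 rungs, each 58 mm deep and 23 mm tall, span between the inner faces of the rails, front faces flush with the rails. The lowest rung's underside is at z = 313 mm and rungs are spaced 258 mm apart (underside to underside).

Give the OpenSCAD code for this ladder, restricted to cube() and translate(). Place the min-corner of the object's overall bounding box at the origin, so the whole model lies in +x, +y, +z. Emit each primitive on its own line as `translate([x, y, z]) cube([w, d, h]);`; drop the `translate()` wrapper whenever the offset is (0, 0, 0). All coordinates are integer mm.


cube([52, 58, 1309]);
translate([423, 0, 0]) cube([52, 58, 1309]);
translate([52, 0, 313]) cube([371, 58, 23]);
translate([52, 0, 571]) cube([371, 58, 23]);
translate([52, 0, 829]) cube([371, 58, 23]);
translate([52, 0, 1087]) cube([371, 58, 23]);


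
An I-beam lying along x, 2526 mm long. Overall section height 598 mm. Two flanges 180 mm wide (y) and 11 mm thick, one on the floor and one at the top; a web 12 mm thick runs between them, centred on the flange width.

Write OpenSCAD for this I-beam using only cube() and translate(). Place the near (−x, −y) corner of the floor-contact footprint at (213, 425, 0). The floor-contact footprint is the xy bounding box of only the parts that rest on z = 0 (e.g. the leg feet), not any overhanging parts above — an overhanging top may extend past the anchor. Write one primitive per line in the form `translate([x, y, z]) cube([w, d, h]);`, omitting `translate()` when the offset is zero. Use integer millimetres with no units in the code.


translate([213, 425, 0]) cube([2526, 180, 11]);
translate([213, 509, 11]) cube([2526, 12, 576]);
translate([213, 425, 587]) cube([2526, 180, 11]);


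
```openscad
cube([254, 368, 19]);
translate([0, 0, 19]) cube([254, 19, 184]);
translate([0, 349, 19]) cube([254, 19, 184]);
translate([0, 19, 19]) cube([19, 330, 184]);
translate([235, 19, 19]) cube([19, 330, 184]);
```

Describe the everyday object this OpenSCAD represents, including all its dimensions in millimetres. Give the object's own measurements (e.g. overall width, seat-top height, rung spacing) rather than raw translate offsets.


An open-topped rectangular box: outside dimensions 254×368×203 mm, with a uniform wall and base thickness of 19 mm. The base is a full 254×368 slab on the floor; four walls sit on top of the base. The front and back walls (the −y and +y sides) span the full width; the two side walls fit between them.


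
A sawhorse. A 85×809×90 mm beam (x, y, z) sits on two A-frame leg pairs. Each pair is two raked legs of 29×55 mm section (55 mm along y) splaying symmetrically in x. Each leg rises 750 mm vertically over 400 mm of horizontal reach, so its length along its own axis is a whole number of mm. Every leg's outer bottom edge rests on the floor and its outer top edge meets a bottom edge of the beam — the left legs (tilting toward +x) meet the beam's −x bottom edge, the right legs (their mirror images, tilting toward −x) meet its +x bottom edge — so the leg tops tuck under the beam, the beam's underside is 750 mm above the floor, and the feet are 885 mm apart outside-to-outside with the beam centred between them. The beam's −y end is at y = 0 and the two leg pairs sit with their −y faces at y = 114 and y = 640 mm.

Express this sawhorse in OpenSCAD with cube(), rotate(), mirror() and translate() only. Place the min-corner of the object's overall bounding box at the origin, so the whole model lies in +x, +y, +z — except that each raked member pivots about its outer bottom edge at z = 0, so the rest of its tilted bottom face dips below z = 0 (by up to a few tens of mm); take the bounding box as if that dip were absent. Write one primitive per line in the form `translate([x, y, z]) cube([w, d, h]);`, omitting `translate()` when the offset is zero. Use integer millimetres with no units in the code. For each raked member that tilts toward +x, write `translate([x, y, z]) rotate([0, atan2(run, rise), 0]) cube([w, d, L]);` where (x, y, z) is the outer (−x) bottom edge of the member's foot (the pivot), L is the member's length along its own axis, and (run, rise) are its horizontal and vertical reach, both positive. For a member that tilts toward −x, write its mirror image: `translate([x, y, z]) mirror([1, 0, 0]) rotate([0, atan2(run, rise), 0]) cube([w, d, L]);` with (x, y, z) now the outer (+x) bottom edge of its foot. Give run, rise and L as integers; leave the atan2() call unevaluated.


// leg length = √(400² + 750²) = 850
// right-leg outer foot x = 2·400 + 85 = 885
// beam min-corner = (400, 0, 750)
translate([400, 0, 750]) cube([85, 809, 90]);
translate([0, 114, 0]) rotate([0, atan2(400, 750), 0]) cube([29, 55, 850]);
translate([885, 114, 0]) mirror([1, 0, 0]) rotate([0, atan2(400, 750), 0]) cube([29, 55, 850]);
translate([0, 640, 0]) rotate([0, atan2(400, 750), 0]) cube([29, 55, 850]);
translate([885, 640, 0]) mirror([1, 0, 0]) rotate([0, atan2(400, 750), 0]) cube([29, 55, 850]);
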